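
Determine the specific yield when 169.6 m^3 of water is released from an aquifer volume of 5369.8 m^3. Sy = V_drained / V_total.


Specific yield Sy = Volume drained / Total volume.
Sy = 169.6 / 5369.8
   = 0.0316.

0.0316


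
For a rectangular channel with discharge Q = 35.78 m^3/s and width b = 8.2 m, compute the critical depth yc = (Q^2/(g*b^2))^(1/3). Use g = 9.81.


Using yc = (Q^2 / (g * b^2))^(1/3):
Q^2 = 35.78^2 = 1280.21.
g * b^2 = 9.81 * 8.2^2 = 9.81 * 67.24 = 659.62.
Q^2 / (g*b^2) = 1280.21 / 659.62 = 1.9408.
yc = 1.9408^(1/3) = 1.2474 m.

1.2474


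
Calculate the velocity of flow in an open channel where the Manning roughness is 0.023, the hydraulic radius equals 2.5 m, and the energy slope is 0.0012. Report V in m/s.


Manning's equation gives V = (1/n) * R^(2/3) * S^(1/2).
First, compute R^(2/3) = 2.5^(2/3) = 1.842.
Next, S^(1/2) = 0.0012^(1/2) = 0.034641.
Then 1/n = 1/0.023 = 43.48.
V = 43.48 * 1.842 * 0.034641 = 2.7743 m/s.

2.7743


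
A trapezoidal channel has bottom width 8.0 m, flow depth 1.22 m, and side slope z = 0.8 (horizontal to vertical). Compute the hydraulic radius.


For a trapezoidal section with side slope z:
A = (b + z*y)*y = (8.0 + 0.8*1.22)*1.22 = 10.951 m^2.
P = b + 2*y*sqrt(1 + z^2) = 8.0 + 2*1.22*sqrt(1 + 0.8^2) = 11.125 m.
R = A/P = 10.951 / 11.125 = 0.9844 m.

0.9844


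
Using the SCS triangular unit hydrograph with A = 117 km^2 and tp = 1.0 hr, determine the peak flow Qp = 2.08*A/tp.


SCS formula: Qp = 2.08 * A / tp.
Qp = 2.08 * 117 / 1.0
   = 243.36 / 1.0
   = 243.36 m^3/s per cm.

243.36


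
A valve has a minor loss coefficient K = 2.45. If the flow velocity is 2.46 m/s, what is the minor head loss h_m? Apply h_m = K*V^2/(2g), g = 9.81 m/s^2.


Minor loss formula: h_m = K * V^2/(2g).
V^2 = 2.46^2 = 6.0516.
V^2/(2g) = 6.0516 / 19.62 = 0.3084 m.
h_m = 2.45 * 0.3084 = 0.7557 m.

0.7557


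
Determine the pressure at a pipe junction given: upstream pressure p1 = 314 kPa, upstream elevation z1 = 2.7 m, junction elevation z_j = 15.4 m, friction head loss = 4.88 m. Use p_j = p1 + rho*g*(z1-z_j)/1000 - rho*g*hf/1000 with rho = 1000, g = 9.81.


Junction pressure: p_j = p1 + rho*g*(z1 - z_j)/1000 - rho*g*hf/1000.
Elevation term = 1000*9.81*(2.7 - 15.4)/1000 = -124.587 kPa.
Friction term = 1000*9.81*4.88/1000 = 47.873 kPa.
p_j = 314 + -124.587 - 47.873 = 141.54 kPa.

141.54


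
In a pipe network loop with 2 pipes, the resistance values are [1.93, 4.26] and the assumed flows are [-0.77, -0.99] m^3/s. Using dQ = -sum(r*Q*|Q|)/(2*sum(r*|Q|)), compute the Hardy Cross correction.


Numerator terms (r*Q*|Q|): 1.93*-0.77*|-0.77| = -1.1443; 4.26*-0.99*|-0.99| = -4.1752.
Sum of numerator = -5.3195.
Denominator terms (r*|Q|): 1.93*|-0.77| = 1.4861; 4.26*|-0.99| = 4.2174.
2 * sum of denominator = 2 * 5.7035 = 11.407.
dQ = --5.3195 / 11.407 = 0.4663 m^3/s.

0.4663


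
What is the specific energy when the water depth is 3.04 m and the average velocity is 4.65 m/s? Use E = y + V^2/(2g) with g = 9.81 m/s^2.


Specific energy E = y + V^2/(2g).
Velocity head = V^2/(2g) = 4.65^2 / (2*9.81) = 21.6225 / 19.62 = 1.1021 m.
E = 3.04 + 1.1021 = 4.1421 m.

4.1421


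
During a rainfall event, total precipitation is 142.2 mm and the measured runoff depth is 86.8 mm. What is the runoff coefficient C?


The runoff coefficient C = runoff depth / rainfall depth.
C = 86.8 / 142.2
  = 0.6104.

0.6104


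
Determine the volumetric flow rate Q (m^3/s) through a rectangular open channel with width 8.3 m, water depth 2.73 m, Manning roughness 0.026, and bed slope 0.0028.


For a rectangular channel, the cross-sectional area A = b * y = 8.3 * 2.73 = 22.66 m^2.
The wetted perimeter P = b + 2y = 8.3 + 2*2.73 = 13.76 m.
Hydraulic radius R = A/P = 22.66/13.76 = 1.6467 m.
Velocity V = (1/n)*R^(2/3)*S^(1/2) = (1/0.026)*1.6467^(2/3)*0.0028^(1/2) = 2.8381 m/s.
Discharge Q = A * V = 22.66 * 2.8381 = 64.307 m^3/s.

64.307


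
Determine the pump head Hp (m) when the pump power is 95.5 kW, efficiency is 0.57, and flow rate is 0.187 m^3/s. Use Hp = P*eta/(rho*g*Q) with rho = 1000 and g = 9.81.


Pump head formula: Hp = P * eta / (rho * g * Q).
Numerator: P * eta = 95.5 * 1000 * 0.57 = 54435.0 W.
Denominator: rho * g * Q = 1000 * 9.81 * 0.187 = 1834.47.
Hp = 54435.0 / 1834.47 = 29.67 m.

29.67


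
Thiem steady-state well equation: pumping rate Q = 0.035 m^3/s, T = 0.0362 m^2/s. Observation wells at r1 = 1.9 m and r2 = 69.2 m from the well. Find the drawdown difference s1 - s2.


Thiem equation: s1 - s2 = Q/(2*pi*T) * ln(r2/r1).
ln(r2/r1) = ln(69.2/1.9) = 3.5951.
Q/(2*pi*T) = 0.035 / (2*pi*0.0362) = 0.035 / 0.2275 = 0.1539.
s1 - s2 = 0.1539 * 3.5951 = 0.5532 m.

0.5532


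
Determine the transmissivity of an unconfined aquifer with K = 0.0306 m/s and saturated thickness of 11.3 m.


Transmissivity is defined as T = K * h.
T = 0.0306 * 11.3
  = 0.3458 m^2/s.

0.3458


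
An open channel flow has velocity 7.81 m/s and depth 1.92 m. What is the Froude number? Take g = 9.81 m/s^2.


The Froude number is defined as Fr = V / sqrt(g*y).
g*y = 9.81 * 1.92 = 18.8352.
sqrt(g*y) = sqrt(18.8352) = 4.34.
Fr = 7.81 / 4.34 = 1.7996.

1.7996


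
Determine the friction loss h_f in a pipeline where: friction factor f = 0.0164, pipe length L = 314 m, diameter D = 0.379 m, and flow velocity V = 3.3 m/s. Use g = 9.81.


Darcy-Weisbach equation: h_f = f * (L/D) * V^2/(2g).
f * L/D = 0.0164 * 314/0.379 = 13.5873.
V^2/(2g) = 3.3^2 / (2*9.81) = 10.89 / 19.62 = 0.555 m.
h_f = 13.5873 * 0.555 = 7.542 m.

7.542


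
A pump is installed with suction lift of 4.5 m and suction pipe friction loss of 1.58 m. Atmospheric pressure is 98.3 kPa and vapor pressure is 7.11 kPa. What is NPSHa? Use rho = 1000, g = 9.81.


NPSHa = p_atm/(rho*g) - z_s - hf_s - p_vap/(rho*g).
p_atm/(rho*g) = 98.3*1000 / (1000*9.81) = 10.02 m.
p_vap/(rho*g) = 7.11*1000 / (1000*9.81) = 0.725 m.
NPSHa = 10.02 - 4.5 - 1.58 - 0.725
      = 3.22 m.

3.22


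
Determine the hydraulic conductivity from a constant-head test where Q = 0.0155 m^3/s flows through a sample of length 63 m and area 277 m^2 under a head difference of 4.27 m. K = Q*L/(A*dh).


From K = Q*L / (A*dh):
Numerator: Q*L = 0.0155 * 63 = 0.9765.
Denominator: A*dh = 277 * 4.27 = 1182.79.
K = 0.9765 / 1182.79 = 0.000826 m/s.

0.000826


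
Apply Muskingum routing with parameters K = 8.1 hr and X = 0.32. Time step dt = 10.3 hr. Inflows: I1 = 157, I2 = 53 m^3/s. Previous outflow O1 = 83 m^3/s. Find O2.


Muskingum coefficients:
denom = 2*K*(1-X) + dt = 2*8.1*(1-0.32) + 10.3 = 21.316.
C0 = (dt - 2*K*X)/denom = (10.3 - 2*8.1*0.32)/21.316 = 0.24.
C1 = (dt + 2*K*X)/denom = (10.3 + 2*8.1*0.32)/21.316 = 0.7264.
C2 = (2*K*(1-X) - dt)/denom = 0.0336.
O2 = C0*I2 + C1*I1 + C2*O1
   = 0.24*53 + 0.7264*157 + 0.0336*83
   = 129.55 m^3/s.

129.55


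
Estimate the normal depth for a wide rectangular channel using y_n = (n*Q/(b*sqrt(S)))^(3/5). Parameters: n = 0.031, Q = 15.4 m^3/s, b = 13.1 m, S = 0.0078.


We use the wide-channel approximation y_n = (n*Q/(b*sqrt(S)))^(3/5).
sqrt(S) = sqrt(0.0078) = 0.088318.
Numerator: n*Q = 0.031 * 15.4 = 0.4774.
Denominator: b*sqrt(S) = 13.1 * 0.088318 = 1.156966.
arg = 0.4126.
y_n = 0.4126^(3/5) = 0.5879 m.

0.5879


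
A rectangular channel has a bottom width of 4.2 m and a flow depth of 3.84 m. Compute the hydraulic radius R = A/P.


For a rectangular section:
Flow area A = b * y = 4.2 * 3.84 = 16.13 m^2.
Wetted perimeter P = b + 2y = 4.2 + 2*3.84 = 11.88 m.
Hydraulic radius R = A/P = 16.13 / 11.88 = 1.3576 m.

1.3576


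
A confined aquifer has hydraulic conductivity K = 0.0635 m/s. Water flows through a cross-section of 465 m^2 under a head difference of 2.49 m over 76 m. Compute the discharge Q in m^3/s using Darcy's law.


Darcy's law: Q = K * A * i, where i = dh/L.
Hydraulic gradient i = 2.49 / 76 = 0.032763.
Q = 0.0635 * 465 * 0.032763
  = 0.9674 m^3/s.

0.9674


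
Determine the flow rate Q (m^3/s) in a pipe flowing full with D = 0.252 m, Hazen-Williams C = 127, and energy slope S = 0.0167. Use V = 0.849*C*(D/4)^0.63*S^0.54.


For a full circular pipe, R = D/4 = 0.252/4 = 0.063 m.
V = 0.849 * 127 * 0.063^0.63 * 0.0167^0.54
  = 0.849 * 127 * 0.17522 * 0.109715
  = 2.0728 m/s.
Pipe area A = pi*D^2/4 = pi*0.252^2/4 = 0.0499 m^2.
Q = A * V = 0.0499 * 2.0728 = 0.1034 m^3/s.

0.1034


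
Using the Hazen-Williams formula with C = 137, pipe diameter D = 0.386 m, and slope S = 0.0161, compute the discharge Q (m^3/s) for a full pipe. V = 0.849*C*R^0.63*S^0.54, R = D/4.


For a full circular pipe, R = D/4 = 0.386/4 = 0.0965 m.
V = 0.849 * 137 * 0.0965^0.63 * 0.0161^0.54
  = 0.849 * 137 * 0.22922 * 0.107569
  = 2.8679 m/s.
Pipe area A = pi*D^2/4 = pi*0.386^2/4 = 0.117 m^2.
Q = A * V = 0.117 * 2.8679 = 0.3356 m^3/s.

0.3356


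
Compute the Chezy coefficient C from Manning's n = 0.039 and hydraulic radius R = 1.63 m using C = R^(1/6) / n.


The Chezy coefficient relates to Manning's n through C = R^(1/6) / n.
R^(1/6) = 1.63^(1/6) = 1.084837.
C = 1.084837 / 0.039 = 27.82 m^(1/2)/s.

27.82


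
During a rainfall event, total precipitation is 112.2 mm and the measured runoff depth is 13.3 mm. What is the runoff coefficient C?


The runoff coefficient C = runoff depth / rainfall depth.
C = 13.3 / 112.2
  = 0.1185.

0.1185


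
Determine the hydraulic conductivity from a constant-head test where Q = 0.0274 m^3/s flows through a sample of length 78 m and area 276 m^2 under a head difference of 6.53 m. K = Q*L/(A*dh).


From K = Q*L / (A*dh):
Numerator: Q*L = 0.0274 * 78 = 2.1372.
Denominator: A*dh = 276 * 6.53 = 1802.28.
K = 2.1372 / 1802.28 = 0.001186 m/s.

0.001186


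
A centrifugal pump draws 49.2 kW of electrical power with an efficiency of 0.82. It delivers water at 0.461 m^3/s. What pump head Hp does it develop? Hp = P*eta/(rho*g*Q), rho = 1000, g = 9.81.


Pump head formula: Hp = P * eta / (rho * g * Q).
Numerator: P * eta = 49.2 * 1000 * 0.82 = 40344.0 W.
Denominator: rho * g * Q = 1000 * 9.81 * 0.461 = 4522.41.
Hp = 40344.0 / 4522.41 = 8.92 m.

8.92


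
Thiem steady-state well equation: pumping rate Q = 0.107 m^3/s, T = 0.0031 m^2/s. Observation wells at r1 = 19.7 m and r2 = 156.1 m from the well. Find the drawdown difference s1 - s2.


Thiem equation: s1 - s2 = Q/(2*pi*T) * ln(r2/r1).
ln(r2/r1) = ln(156.1/19.7) = 2.0699.
Q/(2*pi*T) = 0.107 / (2*pi*0.0031) = 0.107 / 0.0195 = 5.4934.
s1 - s2 = 5.4934 * 2.0699 = 11.3707 m.

11.3707


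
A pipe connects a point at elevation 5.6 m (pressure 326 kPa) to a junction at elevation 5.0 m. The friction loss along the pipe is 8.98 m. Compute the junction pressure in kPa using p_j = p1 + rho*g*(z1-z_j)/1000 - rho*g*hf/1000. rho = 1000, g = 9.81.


Junction pressure: p_j = p1 + rho*g*(z1 - z_j)/1000 - rho*g*hf/1000.
Elevation term = 1000*9.81*(5.6 - 5.0)/1000 = 5.886 kPa.
Friction term = 1000*9.81*8.98/1000 = 88.094 kPa.
p_j = 326 + 5.886 - 88.094 = 243.79 kPa.

243.79


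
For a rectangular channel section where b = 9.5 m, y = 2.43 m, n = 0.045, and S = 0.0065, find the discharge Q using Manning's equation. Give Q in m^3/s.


For a rectangular channel, the cross-sectional area A = b * y = 9.5 * 2.43 = 23.09 m^2.
The wetted perimeter P = b + 2y = 9.5 + 2*2.43 = 14.36 m.
Hydraulic radius R = A/P = 23.09/14.36 = 1.6076 m.
Velocity V = (1/n)*R^(2/3)*S^(1/2) = (1/0.045)*1.6076^(2/3)*0.0065^(1/2) = 2.4586 m/s.
Discharge Q = A * V = 23.09 * 2.4586 = 56.758 m^3/s.

56.758


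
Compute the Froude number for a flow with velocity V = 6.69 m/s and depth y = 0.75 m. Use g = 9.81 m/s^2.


The Froude number is defined as Fr = V / sqrt(g*y).
g*y = 9.81 * 0.75 = 7.3575.
sqrt(g*y) = sqrt(7.3575) = 2.7125.
Fr = 6.69 / 2.7125 = 2.4664.

2.4664


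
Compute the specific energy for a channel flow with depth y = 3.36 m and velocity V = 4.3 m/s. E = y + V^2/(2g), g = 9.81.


Specific energy E = y + V^2/(2g).
Velocity head = V^2/(2g) = 4.3^2 / (2*9.81) = 18.49 / 19.62 = 0.9424 m.
E = 3.36 + 0.9424 = 4.3024 m.

4.3024


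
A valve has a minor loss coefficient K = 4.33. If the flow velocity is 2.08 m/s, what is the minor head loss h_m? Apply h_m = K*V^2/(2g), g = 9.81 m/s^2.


Minor loss formula: h_m = K * V^2/(2g).
V^2 = 2.08^2 = 4.3264.
V^2/(2g) = 4.3264 / 19.62 = 0.2205 m.
h_m = 4.33 * 0.2205 = 0.9548 m.

0.9548


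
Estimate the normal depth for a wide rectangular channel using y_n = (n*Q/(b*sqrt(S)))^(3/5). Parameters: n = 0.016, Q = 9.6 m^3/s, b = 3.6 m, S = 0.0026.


We use the wide-channel approximation y_n = (n*Q/(b*sqrt(S)))^(3/5).
sqrt(S) = sqrt(0.0026) = 0.05099.
Numerator: n*Q = 0.016 * 9.6 = 0.1536.
Denominator: b*sqrt(S) = 3.6 * 0.05099 = 0.183564.
arg = 0.8368.
y_n = 0.8368^(3/5) = 0.8986 m.

0.8986


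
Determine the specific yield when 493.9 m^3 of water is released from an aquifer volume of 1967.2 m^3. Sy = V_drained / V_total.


Specific yield Sy = Volume drained / Total volume.
Sy = 493.9 / 1967.2
   = 0.2511.

0.2511


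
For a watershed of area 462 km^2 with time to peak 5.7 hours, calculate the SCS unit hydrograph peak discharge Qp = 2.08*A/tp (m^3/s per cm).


SCS formula: Qp = 2.08 * A / tp.
Qp = 2.08 * 462 / 5.7
   = 960.96 / 5.7
   = 168.59 m^3/s per cm.

168.59


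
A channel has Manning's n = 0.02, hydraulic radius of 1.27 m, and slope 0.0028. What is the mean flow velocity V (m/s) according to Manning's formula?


Manning's equation gives V = (1/n) * R^(2/3) * S^(1/2).
First, compute R^(2/3) = 1.27^(2/3) = 1.1727.
Next, S^(1/2) = 0.0028^(1/2) = 0.052915.
Then 1/n = 1/0.02 = 50.0.
V = 50.0 * 1.1727 * 0.052915 = 3.1028 m/s.

3.1028


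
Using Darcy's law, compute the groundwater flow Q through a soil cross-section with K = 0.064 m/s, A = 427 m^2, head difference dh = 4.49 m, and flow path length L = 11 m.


Darcy's law: Q = K * A * i, where i = dh/L.
Hydraulic gradient i = 4.49 / 11 = 0.408182.
Q = 0.064 * 427 * 0.408182
  = 11.1548 m^3/s.

11.1548


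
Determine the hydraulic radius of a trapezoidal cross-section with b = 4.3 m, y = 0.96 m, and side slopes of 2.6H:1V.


For a trapezoidal section with side slope z:
A = (b + z*y)*y = (4.3 + 2.6*0.96)*0.96 = 6.524 m^2.
P = b + 2*y*sqrt(1 + z^2) = 4.3 + 2*0.96*sqrt(1 + 2.6^2) = 9.649 m.
R = A/P = 6.524 / 9.649 = 0.6762 m.

0.6762


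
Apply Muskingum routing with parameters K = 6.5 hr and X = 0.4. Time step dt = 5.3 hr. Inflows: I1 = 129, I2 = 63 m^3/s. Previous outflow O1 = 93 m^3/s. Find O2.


Muskingum coefficients:
denom = 2*K*(1-X) + dt = 2*6.5*(1-0.4) + 5.3 = 13.1.
C0 = (dt - 2*K*X)/denom = (5.3 - 2*6.5*0.4)/13.1 = 0.0076.
C1 = (dt + 2*K*X)/denom = (5.3 + 2*6.5*0.4)/13.1 = 0.8015.
C2 = (2*K*(1-X) - dt)/denom = 0.1908.
O2 = C0*I2 + C1*I1 + C2*O1
   = 0.0076*63 + 0.8015*129 + 0.1908*93
   = 121.63 m^3/s.

121.63


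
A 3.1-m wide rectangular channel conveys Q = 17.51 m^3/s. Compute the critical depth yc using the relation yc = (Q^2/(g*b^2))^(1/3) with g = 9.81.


Using yc = (Q^2 / (g * b^2))^(1/3):
Q^2 = 17.51^2 = 306.6.
g * b^2 = 9.81 * 3.1^2 = 9.81 * 9.61 = 94.27.
Q^2 / (g*b^2) = 306.6 / 94.27 = 3.2524.
yc = 3.2524^(1/3) = 1.4816 m.

1.4816


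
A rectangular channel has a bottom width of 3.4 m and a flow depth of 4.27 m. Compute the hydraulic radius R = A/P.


For a rectangular section:
Flow area A = b * y = 3.4 * 4.27 = 14.52 m^2.
Wetted perimeter P = b + 2y = 3.4 + 2*4.27 = 11.94 m.
Hydraulic radius R = A/P = 14.52 / 11.94 = 1.2159 m.

1.2159


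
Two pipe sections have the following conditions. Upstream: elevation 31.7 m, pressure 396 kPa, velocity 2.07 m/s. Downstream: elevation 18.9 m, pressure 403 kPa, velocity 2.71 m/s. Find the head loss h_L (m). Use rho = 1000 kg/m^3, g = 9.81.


Total head at each section: H = z + p/(rho*g) + V^2/(2g).
H1 = 31.7 + 396*1000/(1000*9.81) + 2.07^2/(2*9.81)
   = 31.7 + 40.367 + 0.2184
   = 72.285 m.
H2 = 18.9 + 403*1000/(1000*9.81) + 2.71^2/(2*9.81)
   = 18.9 + 41.081 + 0.3743
   = 60.355 m.
h_L = H1 - H2 = 72.285 - 60.355 = 11.931 m.

11.931


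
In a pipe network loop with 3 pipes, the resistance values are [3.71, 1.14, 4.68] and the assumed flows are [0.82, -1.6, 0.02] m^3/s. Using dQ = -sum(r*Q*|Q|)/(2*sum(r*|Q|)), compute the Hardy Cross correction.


Numerator terms (r*Q*|Q|): 3.71*0.82*|0.82| = 2.4946; 1.14*-1.6*|-1.6| = -2.9184; 4.68*0.02*|0.02| = 0.0019.
Sum of numerator = -0.4219.
Denominator terms (r*|Q|): 3.71*|0.82| = 3.0422; 1.14*|-1.6| = 1.824; 4.68*|0.02| = 0.0936.
2 * sum of denominator = 2 * 4.9598 = 9.9196.
dQ = --0.4219 / 9.9196 = 0.0425 m^3/s.

0.0425


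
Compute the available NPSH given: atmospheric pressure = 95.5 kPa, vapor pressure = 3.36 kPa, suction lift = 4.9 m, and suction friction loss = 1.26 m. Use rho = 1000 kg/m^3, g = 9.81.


NPSHa = p_atm/(rho*g) - z_s - hf_s - p_vap/(rho*g).
p_atm/(rho*g) = 95.5*1000 / (1000*9.81) = 9.735 m.
p_vap/(rho*g) = 3.36*1000 / (1000*9.81) = 0.343 m.
NPSHa = 9.735 - 4.9 - 1.26 - 0.343
      = 3.23 m.

3.23


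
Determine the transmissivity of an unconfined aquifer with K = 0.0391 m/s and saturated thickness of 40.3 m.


Transmissivity is defined as T = K * h.
T = 0.0391 * 40.3
  = 1.5757 m^2/s.

1.5757


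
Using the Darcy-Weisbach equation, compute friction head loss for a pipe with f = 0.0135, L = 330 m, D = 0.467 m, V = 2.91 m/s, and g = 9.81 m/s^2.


Darcy-Weisbach equation: h_f = f * (L/D) * V^2/(2g).
f * L/D = 0.0135 * 330/0.467 = 9.5396.
V^2/(2g) = 2.91^2 / (2*9.81) = 8.4681 / 19.62 = 0.4316 m.
h_f = 9.5396 * 0.4316 = 4.117 m.

4.117


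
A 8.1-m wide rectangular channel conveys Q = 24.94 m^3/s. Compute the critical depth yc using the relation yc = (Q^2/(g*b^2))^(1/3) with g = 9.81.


Using yc = (Q^2 / (g * b^2))^(1/3):
Q^2 = 24.94^2 = 622.0.
g * b^2 = 9.81 * 8.1^2 = 9.81 * 65.61 = 643.63.
Q^2 / (g*b^2) = 622.0 / 643.63 = 0.9664.
yc = 0.9664^(1/3) = 0.9887 m.

0.9887


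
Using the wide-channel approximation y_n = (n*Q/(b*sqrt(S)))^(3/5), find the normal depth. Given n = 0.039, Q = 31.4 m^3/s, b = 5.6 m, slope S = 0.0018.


We use the wide-channel approximation y_n = (n*Q/(b*sqrt(S)))^(3/5).
sqrt(S) = sqrt(0.0018) = 0.042426.
Numerator: n*Q = 0.039 * 31.4 = 1.2246.
Denominator: b*sqrt(S) = 5.6 * 0.042426 = 0.237586.
arg = 5.1543.
y_n = 5.1543^(3/5) = 2.6749 m.

2.6749


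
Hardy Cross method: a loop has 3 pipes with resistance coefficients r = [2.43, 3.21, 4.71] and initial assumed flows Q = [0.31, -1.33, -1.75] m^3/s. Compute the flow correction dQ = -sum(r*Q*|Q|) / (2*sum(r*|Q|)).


Numerator terms (r*Q*|Q|): 2.43*0.31*|0.31| = 0.2335; 3.21*-1.33*|-1.33| = -5.6782; 4.71*-1.75*|-1.75| = -14.4244.
Sum of numerator = -19.869.
Denominator terms (r*|Q|): 2.43*|0.31| = 0.7533; 3.21*|-1.33| = 4.2693; 4.71*|-1.75| = 8.2425.
2 * sum of denominator = 2 * 13.2651 = 26.5302.
dQ = --19.869 / 26.5302 = 0.7489 m^3/s.

0.7489


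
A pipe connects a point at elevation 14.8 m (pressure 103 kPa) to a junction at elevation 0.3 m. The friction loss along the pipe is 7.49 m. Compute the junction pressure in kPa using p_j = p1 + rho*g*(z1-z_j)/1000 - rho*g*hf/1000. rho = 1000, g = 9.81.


Junction pressure: p_j = p1 + rho*g*(z1 - z_j)/1000 - rho*g*hf/1000.
Elevation term = 1000*9.81*(14.8 - 0.3)/1000 = 142.245 kPa.
Friction term = 1000*9.81*7.49/1000 = 73.477 kPa.
p_j = 103 + 142.245 - 73.477 = 171.77 kPa.

171.77


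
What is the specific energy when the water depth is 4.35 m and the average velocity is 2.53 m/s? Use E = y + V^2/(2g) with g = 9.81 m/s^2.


Specific energy E = y + V^2/(2g).
Velocity head = V^2/(2g) = 2.53^2 / (2*9.81) = 6.4009 / 19.62 = 0.3262 m.
E = 4.35 + 0.3262 = 4.6762 m.

4.6762


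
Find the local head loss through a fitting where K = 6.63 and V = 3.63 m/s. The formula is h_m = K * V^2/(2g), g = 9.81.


Minor loss formula: h_m = K * V^2/(2g).
V^2 = 3.63^2 = 13.1769.
V^2/(2g) = 13.1769 / 19.62 = 0.6716 m.
h_m = 6.63 * 0.6716 = 4.4527 m.

4.4527


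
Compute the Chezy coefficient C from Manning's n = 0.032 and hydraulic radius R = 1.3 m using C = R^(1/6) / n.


The Chezy coefficient relates to Manning's n through C = R^(1/6) / n.
R^(1/6) = 1.3^(1/6) = 1.044698.
C = 1.044698 / 0.032 = 32.65 m^(1/2)/s.

32.65


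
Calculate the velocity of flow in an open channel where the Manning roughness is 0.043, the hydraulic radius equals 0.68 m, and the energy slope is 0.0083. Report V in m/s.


Manning's equation gives V = (1/n) * R^(2/3) * S^(1/2).
First, compute R^(2/3) = 0.68^(2/3) = 0.7733.
Next, S^(1/2) = 0.0083^(1/2) = 0.091104.
Then 1/n = 1/0.043 = 23.26.
V = 23.26 * 0.7733 * 0.091104 = 1.6384 m/s.

1.6384


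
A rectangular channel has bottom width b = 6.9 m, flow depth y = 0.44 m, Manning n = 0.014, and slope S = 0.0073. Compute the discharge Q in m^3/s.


For a rectangular channel, the cross-sectional area A = b * y = 6.9 * 0.44 = 3.04 m^2.
The wetted perimeter P = b + 2y = 6.9 + 2*0.44 = 7.78 m.
Hydraulic radius R = A/P = 3.04/7.78 = 0.3902 m.
Velocity V = (1/n)*R^(2/3)*S^(1/2) = (1/0.014)*0.3902^(2/3)*0.0073^(1/2) = 3.259 m/s.
Discharge Q = A * V = 3.04 * 3.259 = 9.894 m^3/s.

9.894


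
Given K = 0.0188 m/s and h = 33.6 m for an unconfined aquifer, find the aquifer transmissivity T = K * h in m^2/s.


Transmissivity is defined as T = K * h.
T = 0.0188 * 33.6
  = 0.6317 m^2/s.

0.6317


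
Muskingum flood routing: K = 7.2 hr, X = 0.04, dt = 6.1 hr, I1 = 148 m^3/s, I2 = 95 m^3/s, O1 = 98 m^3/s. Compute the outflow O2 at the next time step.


Muskingum coefficients:
denom = 2*K*(1-X) + dt = 2*7.2*(1-0.04) + 6.1 = 19.924.
C0 = (dt - 2*K*X)/denom = (6.1 - 2*7.2*0.04)/19.924 = 0.2773.
C1 = (dt + 2*K*X)/denom = (6.1 + 2*7.2*0.04)/19.924 = 0.3351.
C2 = (2*K*(1-X) - dt)/denom = 0.3877.
O2 = C0*I2 + C1*I1 + C2*O1
   = 0.2773*95 + 0.3351*148 + 0.3877*98
   = 113.92 m^3/s.

113.92


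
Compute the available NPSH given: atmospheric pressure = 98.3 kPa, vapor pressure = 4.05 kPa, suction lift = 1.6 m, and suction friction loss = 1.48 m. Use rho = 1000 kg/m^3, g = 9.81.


NPSHa = p_atm/(rho*g) - z_s - hf_s - p_vap/(rho*g).
p_atm/(rho*g) = 98.3*1000 / (1000*9.81) = 10.02 m.
p_vap/(rho*g) = 4.05*1000 / (1000*9.81) = 0.413 m.
NPSHa = 10.02 - 1.6 - 1.48 - 0.413
      = 6.53 m.

6.53


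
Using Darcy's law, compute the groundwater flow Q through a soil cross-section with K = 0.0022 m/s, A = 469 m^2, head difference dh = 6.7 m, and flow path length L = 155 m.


Darcy's law: Q = K * A * i, where i = dh/L.
Hydraulic gradient i = 6.7 / 155 = 0.043226.
Q = 0.0022 * 469 * 0.043226
  = 0.0446 m^3/s.

0.0446


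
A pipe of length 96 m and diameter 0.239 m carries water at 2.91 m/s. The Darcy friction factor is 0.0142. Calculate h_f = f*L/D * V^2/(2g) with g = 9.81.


Darcy-Weisbach equation: h_f = f * (L/D) * V^2/(2g).
f * L/D = 0.0142 * 96/0.239 = 5.7038.
V^2/(2g) = 2.91^2 / (2*9.81) = 8.4681 / 19.62 = 0.4316 m.
h_f = 5.7038 * 0.4316 = 2.462 m.

2.462


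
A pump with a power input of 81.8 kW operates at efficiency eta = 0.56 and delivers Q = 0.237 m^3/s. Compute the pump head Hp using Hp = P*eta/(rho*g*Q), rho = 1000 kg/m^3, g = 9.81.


Pump head formula: Hp = P * eta / (rho * g * Q).
Numerator: P * eta = 81.8 * 1000 * 0.56 = 45808.0 W.
Denominator: rho * g * Q = 1000 * 9.81 * 0.237 = 2324.97.
Hp = 45808.0 / 2324.97 = 19.7 m.

19.7


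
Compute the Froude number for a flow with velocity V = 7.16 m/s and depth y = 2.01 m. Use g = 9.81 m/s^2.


The Froude number is defined as Fr = V / sqrt(g*y).
g*y = 9.81 * 2.01 = 19.7181.
sqrt(g*y) = sqrt(19.7181) = 4.4405.
Fr = 7.16 / 4.4405 = 1.6124.

1.6124


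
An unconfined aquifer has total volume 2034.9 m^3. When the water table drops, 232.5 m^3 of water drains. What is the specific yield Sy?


Specific yield Sy = Volume drained / Total volume.
Sy = 232.5 / 2034.9
   = 0.1143.

0.1143


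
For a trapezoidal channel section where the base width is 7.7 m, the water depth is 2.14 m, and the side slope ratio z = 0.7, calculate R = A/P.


For a trapezoidal section with side slope z:
A = (b + z*y)*y = (7.7 + 0.7*2.14)*2.14 = 19.684 m^2.
P = b + 2*y*sqrt(1 + z^2) = 7.7 + 2*2.14*sqrt(1 + 0.7^2) = 12.924 m.
R = A/P = 19.684 / 12.924 = 1.523 m.

1.523


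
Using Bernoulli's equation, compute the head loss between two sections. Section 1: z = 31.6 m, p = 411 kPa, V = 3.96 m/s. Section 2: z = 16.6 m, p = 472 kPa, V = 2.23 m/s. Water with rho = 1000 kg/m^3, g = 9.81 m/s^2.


Total head at each section: H = z + p/(rho*g) + V^2/(2g).
H1 = 31.6 + 411*1000/(1000*9.81) + 3.96^2/(2*9.81)
   = 31.6 + 41.896 + 0.7993
   = 74.295 m.
H2 = 16.6 + 472*1000/(1000*9.81) + 2.23^2/(2*9.81)
   = 16.6 + 48.114 + 0.2535
   = 64.968 m.
h_L = H1 - H2 = 74.295 - 64.968 = 9.328 m.

9.328


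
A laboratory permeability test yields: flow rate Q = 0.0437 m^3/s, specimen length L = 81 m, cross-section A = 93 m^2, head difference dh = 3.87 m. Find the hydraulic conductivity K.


From K = Q*L / (A*dh):
Numerator: Q*L = 0.0437 * 81 = 3.5397.
Denominator: A*dh = 93 * 3.87 = 359.91.
K = 3.5397 / 359.91 = 0.009835 m/s.

0.009835


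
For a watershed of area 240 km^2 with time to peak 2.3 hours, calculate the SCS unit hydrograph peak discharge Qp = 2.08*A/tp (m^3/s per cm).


SCS formula: Qp = 2.08 * A / tp.
Qp = 2.08 * 240 / 2.3
   = 499.2 / 2.3
   = 217.04 m^3/s per cm.

217.04


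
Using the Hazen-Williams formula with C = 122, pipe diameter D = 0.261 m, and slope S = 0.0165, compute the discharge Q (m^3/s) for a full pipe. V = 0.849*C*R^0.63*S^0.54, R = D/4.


For a full circular pipe, R = D/4 = 0.261/4 = 0.0653 m.
V = 0.849 * 122 * 0.0653^0.63 * 0.0165^0.54
  = 0.849 * 122 * 0.179137 * 0.109004
  = 2.0225 m/s.
Pipe area A = pi*D^2/4 = pi*0.261^2/4 = 0.0535 m^2.
Q = A * V = 0.0535 * 2.0225 = 0.1082 m^3/s.

0.1082


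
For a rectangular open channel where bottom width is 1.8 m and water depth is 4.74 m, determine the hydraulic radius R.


For a rectangular section:
Flow area A = b * y = 1.8 * 4.74 = 8.53 m^2.
Wetted perimeter P = b + 2y = 1.8 + 2*4.74 = 11.28 m.
Hydraulic radius R = A/P = 8.53 / 11.28 = 0.7564 m.

0.7564


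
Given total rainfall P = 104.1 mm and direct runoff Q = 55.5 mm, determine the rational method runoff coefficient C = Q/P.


The runoff coefficient C = runoff depth / rainfall depth.
C = 55.5 / 104.1
  = 0.5331.

0.5331


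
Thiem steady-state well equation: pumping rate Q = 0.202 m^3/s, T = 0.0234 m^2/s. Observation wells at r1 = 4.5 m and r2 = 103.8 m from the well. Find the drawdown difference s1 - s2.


Thiem equation: s1 - s2 = Q/(2*pi*T) * ln(r2/r1).
ln(r2/r1) = ln(103.8/4.5) = 3.1384.
Q/(2*pi*T) = 0.202 / (2*pi*0.0234) = 0.202 / 0.147 = 1.3739.
s1 - s2 = 1.3739 * 3.1384 = 4.3118 m.

4.3118


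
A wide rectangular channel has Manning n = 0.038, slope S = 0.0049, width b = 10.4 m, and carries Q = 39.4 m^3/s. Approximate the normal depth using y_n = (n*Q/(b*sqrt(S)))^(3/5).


We use the wide-channel approximation y_n = (n*Q/(b*sqrt(S)))^(3/5).
sqrt(S) = sqrt(0.0049) = 0.07.
Numerator: n*Q = 0.038 * 39.4 = 1.4972.
Denominator: b*sqrt(S) = 10.4 * 0.07 = 0.728.
arg = 2.0566.
y_n = 2.0566^(3/5) = 1.5413 m.

1.5413


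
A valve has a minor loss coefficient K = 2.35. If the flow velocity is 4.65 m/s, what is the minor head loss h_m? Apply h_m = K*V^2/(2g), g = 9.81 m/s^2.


Minor loss formula: h_m = K * V^2/(2g).
V^2 = 4.65^2 = 21.6225.
V^2/(2g) = 21.6225 / 19.62 = 1.1021 m.
h_m = 2.35 * 1.1021 = 2.5899 m.

2.5899


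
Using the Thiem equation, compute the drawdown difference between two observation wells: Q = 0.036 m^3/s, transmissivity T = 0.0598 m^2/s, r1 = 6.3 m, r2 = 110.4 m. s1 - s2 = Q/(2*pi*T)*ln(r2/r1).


Thiem equation: s1 - s2 = Q/(2*pi*T) * ln(r2/r1).
ln(r2/r1) = ln(110.4/6.3) = 2.8636.
Q/(2*pi*T) = 0.036 / (2*pi*0.0598) = 0.036 / 0.3757 = 0.0958.
s1 - s2 = 0.0958 * 2.8636 = 0.2744 m.

0.2744


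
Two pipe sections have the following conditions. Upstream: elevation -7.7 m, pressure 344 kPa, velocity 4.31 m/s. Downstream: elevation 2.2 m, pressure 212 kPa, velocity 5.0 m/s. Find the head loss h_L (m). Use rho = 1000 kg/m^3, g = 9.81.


Total head at each section: H = z + p/(rho*g) + V^2/(2g).
H1 = -7.7 + 344*1000/(1000*9.81) + 4.31^2/(2*9.81)
   = -7.7 + 35.066 + 0.9468
   = 28.313 m.
H2 = 2.2 + 212*1000/(1000*9.81) + 5.0^2/(2*9.81)
   = 2.2 + 21.611 + 1.2742
   = 25.085 m.
h_L = H1 - H2 = 28.313 - 25.085 = 3.228 m.

3.228


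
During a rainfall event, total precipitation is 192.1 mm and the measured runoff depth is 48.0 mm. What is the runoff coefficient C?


The runoff coefficient C = runoff depth / rainfall depth.
C = 48.0 / 192.1
  = 0.2499.

0.2499


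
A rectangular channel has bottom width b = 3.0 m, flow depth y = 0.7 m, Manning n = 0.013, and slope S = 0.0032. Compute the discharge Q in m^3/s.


For a rectangular channel, the cross-sectional area A = b * y = 3.0 * 0.7 = 2.1 m^2.
The wetted perimeter P = b + 2y = 3.0 + 2*0.7 = 4.4 m.
Hydraulic radius R = A/P = 2.1/4.4 = 0.4773 m.
Velocity V = (1/n)*R^(2/3)*S^(1/2) = (1/0.013)*0.4773^(2/3)*0.0032^(1/2) = 2.6575 m/s.
Discharge Q = A * V = 2.1 * 2.6575 = 5.581 m^3/s.

5.581


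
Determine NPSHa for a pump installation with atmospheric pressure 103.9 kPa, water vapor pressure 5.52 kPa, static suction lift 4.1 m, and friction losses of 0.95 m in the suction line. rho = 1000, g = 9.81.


NPSHa = p_atm/(rho*g) - z_s - hf_s - p_vap/(rho*g).
p_atm/(rho*g) = 103.9*1000 / (1000*9.81) = 10.591 m.
p_vap/(rho*g) = 5.52*1000 / (1000*9.81) = 0.563 m.
NPSHa = 10.591 - 4.1 - 0.95 - 0.563
      = 4.98 m.

4.98


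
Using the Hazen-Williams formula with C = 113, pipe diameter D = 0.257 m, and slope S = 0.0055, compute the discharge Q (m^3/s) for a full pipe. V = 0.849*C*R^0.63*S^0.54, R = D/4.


For a full circular pipe, R = D/4 = 0.257/4 = 0.0643 m.
V = 0.849 * 113 * 0.0643^0.63 * 0.0055^0.54
  = 0.849 * 113 * 0.177403 * 0.060228
  = 1.025 m/s.
Pipe area A = pi*D^2/4 = pi*0.257^2/4 = 0.0519 m^2.
Q = A * V = 0.0519 * 1.025 = 0.0532 m^3/s.

0.0532


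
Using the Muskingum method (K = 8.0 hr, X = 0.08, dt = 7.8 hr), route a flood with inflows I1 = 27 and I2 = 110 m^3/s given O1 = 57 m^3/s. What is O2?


Muskingum coefficients:
denom = 2*K*(1-X) + dt = 2*8.0*(1-0.08) + 7.8 = 22.52.
C0 = (dt - 2*K*X)/denom = (7.8 - 2*8.0*0.08)/22.52 = 0.2895.
C1 = (dt + 2*K*X)/denom = (7.8 + 2*8.0*0.08)/22.52 = 0.4032.
C2 = (2*K*(1-X) - dt)/denom = 0.3073.
O2 = C0*I2 + C1*I1 + C2*O1
   = 0.2895*110 + 0.4032*27 + 0.3073*57
   = 60.25 m^3/s.

60.25


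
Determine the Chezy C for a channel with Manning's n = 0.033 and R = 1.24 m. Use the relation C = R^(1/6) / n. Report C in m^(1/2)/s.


The Chezy coefficient relates to Manning's n through C = R^(1/6) / n.
R^(1/6) = 1.24^(1/6) = 1.036502.
C = 1.036502 / 0.033 = 31.41 m^(1/2)/s.

31.41


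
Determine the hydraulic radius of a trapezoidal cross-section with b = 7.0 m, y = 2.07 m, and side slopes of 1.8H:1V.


For a trapezoidal section with side slope z:
A = (b + z*y)*y = (7.0 + 1.8*2.07)*2.07 = 22.203 m^2.
P = b + 2*y*sqrt(1 + z^2) = 7.0 + 2*2.07*sqrt(1 + 1.8^2) = 15.525 m.
R = A/P = 22.203 / 15.525 = 1.4302 m.

1.4302


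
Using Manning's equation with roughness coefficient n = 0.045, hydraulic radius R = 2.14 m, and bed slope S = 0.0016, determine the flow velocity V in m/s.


Manning's equation gives V = (1/n) * R^(2/3) * S^(1/2).
First, compute R^(2/3) = 2.14^(2/3) = 1.6606.
Next, S^(1/2) = 0.0016^(1/2) = 0.04.
Then 1/n = 1/0.045 = 22.22.
V = 22.22 * 1.6606 * 0.04 = 1.4761 m/s.

1.4761


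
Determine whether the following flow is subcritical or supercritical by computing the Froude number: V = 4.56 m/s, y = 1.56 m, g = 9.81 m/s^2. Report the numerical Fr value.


The Froude number is defined as Fr = V / sqrt(g*y).
g*y = 9.81 * 1.56 = 15.3036.
sqrt(g*y) = sqrt(15.3036) = 3.912.
Fr = 4.56 / 3.912 = 1.1656.
Since Fr > 1, the flow is supercritical.

1.1656


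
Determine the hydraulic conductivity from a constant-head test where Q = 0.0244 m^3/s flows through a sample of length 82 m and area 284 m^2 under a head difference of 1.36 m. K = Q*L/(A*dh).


From K = Q*L / (A*dh):
Numerator: Q*L = 0.0244 * 82 = 2.0008.
Denominator: A*dh = 284 * 1.36 = 386.24.
K = 2.0008 / 386.24 = 0.00518 m/s.

0.00518


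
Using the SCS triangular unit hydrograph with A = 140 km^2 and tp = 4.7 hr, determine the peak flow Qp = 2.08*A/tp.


SCS formula: Qp = 2.08 * A / tp.
Qp = 2.08 * 140 / 4.7
   = 291.2 / 4.7
   = 61.96 m^3/s per cm.

61.96


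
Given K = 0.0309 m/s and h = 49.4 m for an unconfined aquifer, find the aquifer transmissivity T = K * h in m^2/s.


Transmissivity is defined as T = K * h.
T = 0.0309 * 49.4
  = 1.5265 m^2/s.

1.5265


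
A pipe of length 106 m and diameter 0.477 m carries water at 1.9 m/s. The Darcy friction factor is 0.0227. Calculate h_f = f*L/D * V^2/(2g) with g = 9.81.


Darcy-Weisbach equation: h_f = f * (L/D) * V^2/(2g).
f * L/D = 0.0227 * 106/0.477 = 5.0444.
V^2/(2g) = 1.9^2 / (2*9.81) = 3.61 / 19.62 = 0.184 m.
h_f = 5.0444 * 0.184 = 0.928 m.

0.928


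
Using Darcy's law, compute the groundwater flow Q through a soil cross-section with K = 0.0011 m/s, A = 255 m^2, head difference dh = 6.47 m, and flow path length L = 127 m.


Darcy's law: Q = K * A * i, where i = dh/L.
Hydraulic gradient i = 6.47 / 127 = 0.050945.
Q = 0.0011 * 255 * 0.050945
  = 0.0143 m^3/s.

0.0143


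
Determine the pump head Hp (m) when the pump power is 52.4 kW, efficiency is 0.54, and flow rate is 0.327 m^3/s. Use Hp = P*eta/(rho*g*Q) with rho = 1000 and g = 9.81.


Pump head formula: Hp = P * eta / (rho * g * Q).
Numerator: P * eta = 52.4 * 1000 * 0.54 = 28296.0 W.
Denominator: rho * g * Q = 1000 * 9.81 * 0.327 = 3207.87.
Hp = 28296.0 / 3207.87 = 8.82 m.

8.82


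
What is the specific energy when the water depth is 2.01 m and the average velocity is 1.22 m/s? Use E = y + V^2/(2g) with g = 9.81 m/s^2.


Specific energy E = y + V^2/(2g).
Velocity head = V^2/(2g) = 1.22^2 / (2*9.81) = 1.4884 / 19.62 = 0.0759 m.
E = 2.01 + 0.0759 = 2.0859 m.

2.0859


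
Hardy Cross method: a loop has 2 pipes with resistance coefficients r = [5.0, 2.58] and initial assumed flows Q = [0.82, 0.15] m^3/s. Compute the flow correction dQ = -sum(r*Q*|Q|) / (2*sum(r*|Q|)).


Numerator terms (r*Q*|Q|): 5.0*0.82*|0.82| = 3.362; 2.58*0.15*|0.15| = 0.058.
Sum of numerator = 3.42.
Denominator terms (r*|Q|): 5.0*|0.82| = 4.1; 2.58*|0.15| = 0.387.
2 * sum of denominator = 2 * 4.487 = 8.974.
dQ = -3.42 / 8.974 = -0.3811 m^3/s.

-0.3811


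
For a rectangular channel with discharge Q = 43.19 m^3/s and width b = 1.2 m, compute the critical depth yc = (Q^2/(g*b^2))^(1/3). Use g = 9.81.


Using yc = (Q^2 / (g * b^2))^(1/3):
Q^2 = 43.19^2 = 1865.38.
g * b^2 = 9.81 * 1.2^2 = 9.81 * 1.44 = 14.13.
Q^2 / (g*b^2) = 1865.38 / 14.13 = 132.0156.
yc = 132.0156^(1/3) = 5.0923 m.

5.0923


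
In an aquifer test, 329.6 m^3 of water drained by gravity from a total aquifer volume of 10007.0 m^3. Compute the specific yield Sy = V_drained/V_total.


Specific yield Sy = Volume drained / Total volume.
Sy = 329.6 / 10007.0
   = 0.0329.

0.0329


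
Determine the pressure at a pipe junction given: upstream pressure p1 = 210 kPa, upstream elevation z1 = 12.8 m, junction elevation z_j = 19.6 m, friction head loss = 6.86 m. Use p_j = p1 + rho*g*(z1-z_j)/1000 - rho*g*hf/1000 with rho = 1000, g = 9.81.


Junction pressure: p_j = p1 + rho*g*(z1 - z_j)/1000 - rho*g*hf/1000.
Elevation term = 1000*9.81*(12.8 - 19.6)/1000 = -66.708 kPa.
Friction term = 1000*9.81*6.86/1000 = 67.297 kPa.
p_j = 210 + -66.708 - 67.297 = 76.0 kPa.

76.0


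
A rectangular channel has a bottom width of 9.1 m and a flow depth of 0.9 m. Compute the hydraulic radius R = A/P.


For a rectangular section:
Flow area A = b * y = 9.1 * 0.9 = 8.19 m^2.
Wetted perimeter P = b + 2y = 9.1 + 2*0.9 = 10.9 m.
Hydraulic radius R = A/P = 8.19 / 10.9 = 0.7514 m.

0.7514


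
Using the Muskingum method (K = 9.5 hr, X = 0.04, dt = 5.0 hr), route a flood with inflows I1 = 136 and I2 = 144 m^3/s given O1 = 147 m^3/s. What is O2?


Muskingum coefficients:
denom = 2*K*(1-X) + dt = 2*9.5*(1-0.04) + 5.0 = 23.24.
C0 = (dt - 2*K*X)/denom = (5.0 - 2*9.5*0.04)/23.24 = 0.1824.
C1 = (dt + 2*K*X)/denom = (5.0 + 2*9.5*0.04)/23.24 = 0.2478.
C2 = (2*K*(1-X) - dt)/denom = 0.5697.
O2 = C0*I2 + C1*I1 + C2*O1
   = 0.1824*144 + 0.2478*136 + 0.5697*147
   = 143.73 m^3/s.

143.73


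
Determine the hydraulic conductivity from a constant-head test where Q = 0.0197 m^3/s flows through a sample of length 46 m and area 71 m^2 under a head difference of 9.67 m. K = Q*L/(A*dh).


From K = Q*L / (A*dh):
Numerator: Q*L = 0.0197 * 46 = 0.9062.
Denominator: A*dh = 71 * 9.67 = 686.57.
K = 0.9062 / 686.57 = 0.00132 m/s.

0.00132


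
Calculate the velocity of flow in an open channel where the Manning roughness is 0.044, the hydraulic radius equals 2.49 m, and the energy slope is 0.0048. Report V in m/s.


Manning's equation gives V = (1/n) * R^(2/3) * S^(1/2).
First, compute R^(2/3) = 2.49^(2/3) = 1.8371.
Next, S^(1/2) = 0.0048^(1/2) = 0.069282.
Then 1/n = 1/0.044 = 22.73.
V = 22.73 * 1.8371 * 0.069282 = 2.8927 m/s.

2.8927


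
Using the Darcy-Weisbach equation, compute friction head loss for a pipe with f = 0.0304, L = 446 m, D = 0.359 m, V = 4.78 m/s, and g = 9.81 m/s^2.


Darcy-Weisbach equation: h_f = f * (L/D) * V^2/(2g).
f * L/D = 0.0304 * 446/0.359 = 37.7671.
V^2/(2g) = 4.78^2 / (2*9.81) = 22.8484 / 19.62 = 1.1645 m.
h_f = 37.7671 * 1.1645 = 43.982 m.

43.982


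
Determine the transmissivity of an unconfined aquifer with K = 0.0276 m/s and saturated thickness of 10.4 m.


Transmissivity is defined as T = K * h.
T = 0.0276 * 10.4
  = 0.287 m^2/s.

0.287


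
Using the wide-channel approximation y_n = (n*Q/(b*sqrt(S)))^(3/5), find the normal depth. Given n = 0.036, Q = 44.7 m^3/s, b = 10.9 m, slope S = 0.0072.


We use the wide-channel approximation y_n = (n*Q/(b*sqrt(S)))^(3/5).
sqrt(S) = sqrt(0.0072) = 0.084853.
Numerator: n*Q = 0.036 * 44.7 = 1.6092.
Denominator: b*sqrt(S) = 10.9 * 0.084853 = 0.924898.
arg = 1.7399.
y_n = 1.7399^(3/5) = 1.3942 m.

1.3942


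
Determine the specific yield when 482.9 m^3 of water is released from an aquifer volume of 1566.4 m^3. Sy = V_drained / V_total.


Specific yield Sy = Volume drained / Total volume.
Sy = 482.9 / 1566.4
   = 0.3083.

0.3083


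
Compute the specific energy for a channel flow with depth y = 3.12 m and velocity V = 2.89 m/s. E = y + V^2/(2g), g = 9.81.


Specific energy E = y + V^2/(2g).
Velocity head = V^2/(2g) = 2.89^2 / (2*9.81) = 8.3521 / 19.62 = 0.4257 m.
E = 3.12 + 0.4257 = 3.5457 m.

3.5457


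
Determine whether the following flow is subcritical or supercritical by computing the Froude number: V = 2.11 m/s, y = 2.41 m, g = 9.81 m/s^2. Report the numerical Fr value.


The Froude number is defined as Fr = V / sqrt(g*y).
g*y = 9.81 * 2.41 = 23.6421.
sqrt(g*y) = sqrt(23.6421) = 4.8623.
Fr = 2.11 / 4.8623 = 0.4339.
Since Fr < 1, the flow is subcritical.

0.4339


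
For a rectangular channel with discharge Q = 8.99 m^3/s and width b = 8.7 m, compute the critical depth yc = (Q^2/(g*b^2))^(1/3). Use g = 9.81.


Using yc = (Q^2 / (g * b^2))^(1/3):
Q^2 = 8.99^2 = 80.82.
g * b^2 = 9.81 * 8.7^2 = 9.81 * 75.69 = 742.52.
Q^2 / (g*b^2) = 80.82 / 742.52 = 0.1088.
yc = 0.1088^(1/3) = 0.4775 m.

0.4775


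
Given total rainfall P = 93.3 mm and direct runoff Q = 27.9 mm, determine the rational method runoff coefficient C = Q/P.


The runoff coefficient C = runoff depth / rainfall depth.
C = 27.9 / 93.3
  = 0.299.

0.299


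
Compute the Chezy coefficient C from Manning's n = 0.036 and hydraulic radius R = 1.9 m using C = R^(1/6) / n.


The Chezy coefficient relates to Manning's n through C = R^(1/6) / n.
R^(1/6) = 1.9^(1/6) = 1.112907.
C = 1.112907 / 0.036 = 30.91 m^(1/2)/s.

30.91


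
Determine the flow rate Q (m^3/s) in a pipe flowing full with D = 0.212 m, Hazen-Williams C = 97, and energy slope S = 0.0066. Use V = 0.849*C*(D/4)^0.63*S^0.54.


For a full circular pipe, R = D/4 = 0.212/4 = 0.053 m.
V = 0.849 * 97 * 0.053^0.63 * 0.0066^0.54
  = 0.849 * 97 * 0.157143 * 0.066459
  = 0.8601 m/s.
Pipe area A = pi*D^2/4 = pi*0.212^2/4 = 0.0353 m^2.
Q = A * V = 0.0353 * 0.8601 = 0.0304 m^3/s.

0.0304
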